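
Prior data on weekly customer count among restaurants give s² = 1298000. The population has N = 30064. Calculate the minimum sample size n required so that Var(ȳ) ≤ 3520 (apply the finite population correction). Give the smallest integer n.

365

Without fpc, n₀ = s²/D = 1298000/3520 = 368.7500.
With fpc, (1 − n/N)·s²/n ≤ D requires n ≥ n₀/(1 + n₀/N) = 368.7500/(1 + 368.7500/30064) = 364.2819.
Rounding up, n = 365.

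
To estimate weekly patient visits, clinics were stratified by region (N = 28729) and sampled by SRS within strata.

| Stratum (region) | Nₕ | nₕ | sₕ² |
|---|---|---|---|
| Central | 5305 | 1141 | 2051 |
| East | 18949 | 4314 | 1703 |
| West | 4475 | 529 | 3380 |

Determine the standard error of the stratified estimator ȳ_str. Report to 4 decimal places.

0.5634

Var(ȳ_str) = Σₕ Wₕ²(1 − fₕ)sₕ²/nₕ with Wₕ = Nₕ/N, N = 28729.
Central: Wₕ = 0.18465662; term = 0.18465662²·(1 − 0.21508011)·2051/1141 = 0.048109972.
East: Wₕ = 0.65957743; term = 0.65957743²·(1 − 0.22766373)·1703/4314 = 0.13263939.
West: Wₕ = 0.15576595; term = 0.15576595²·(1 − 0.11821229)·3380/529 = 0.13670051.
Sum = 0.31744987.
SE = √(0.31744987) = 0.5634.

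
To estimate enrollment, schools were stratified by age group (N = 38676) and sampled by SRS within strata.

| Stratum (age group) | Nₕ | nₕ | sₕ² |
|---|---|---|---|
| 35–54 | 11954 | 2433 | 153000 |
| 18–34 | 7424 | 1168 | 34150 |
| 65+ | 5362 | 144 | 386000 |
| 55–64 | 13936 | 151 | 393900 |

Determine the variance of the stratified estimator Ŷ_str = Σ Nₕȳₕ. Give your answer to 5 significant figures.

Var(Ŷ_str) = Σₕ Nₕ²(1 − fₕ)sₕ²/nₕ.
35–54: 11954²·(1 − 2433/11954)·153000/2433 = 7.1572327 × 10^9.
18–34: 7424²·(1 − 1168/7424)·34150/1168 = 1.3579462 × 10^9.
65+: 5362²·(1 − 144/5362)·386000/144 = 7.4999039 × 10^10.
55–64: 13936²·(1 − 151/13936)·393900/151 = 5.0113408 × 10^11.
Sum = 5.846483 × 10^11.

5.8465 × 10^11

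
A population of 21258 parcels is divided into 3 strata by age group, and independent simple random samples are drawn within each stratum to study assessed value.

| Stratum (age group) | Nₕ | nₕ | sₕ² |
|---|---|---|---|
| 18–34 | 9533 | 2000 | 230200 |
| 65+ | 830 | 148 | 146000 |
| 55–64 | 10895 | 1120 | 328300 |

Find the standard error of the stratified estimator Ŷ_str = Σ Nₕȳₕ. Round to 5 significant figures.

Var(Ŷ_str) = Σₕ Nₕ²(1 − fₕ)sₕ²/nₕ.
18–34: 9533²·(1 − 2000/9533)·230200/2000 = 8.2655714 × 10^9.
65+: 830²·(1 − 148/830)·146000/148 = 5.5841054 × 10^8.
55–64: 10895²·(1 − 1120/10895)·328300/1120 = 3.1217409 × 10^10.
Sum = 4.0041391 × 10^10.
SE = √(4.0041391 × 10^10) = 200100.

200100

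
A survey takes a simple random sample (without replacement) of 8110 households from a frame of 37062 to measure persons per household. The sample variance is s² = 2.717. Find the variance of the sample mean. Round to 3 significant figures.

2.62 × 10^-4

Under SRS without replacement, Var(ȳ) = (1 − f)·s²/n with f = n/N = 8110/37062 = 0.21882251.
Var(ȳ) = (1 − 0.21882251)·2.717/8110 = 0.78117749·3.350185 × 10^-4 = 2.6170891 × 10^-4.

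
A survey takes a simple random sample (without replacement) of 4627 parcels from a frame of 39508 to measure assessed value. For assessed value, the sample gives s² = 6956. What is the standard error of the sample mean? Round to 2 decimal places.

Under SRS without replacement, Var(ȳ) = (1 − f)·s²/n with f = n/N = 4627/39508 = 0.11711552.
Var(ȳ) = (1 − 0.11711552)·6956/4627 = 0.88288448·1.5033499 = 1.3272843.
SE(ȳ) = √(1.3272843) = 1.15.

1.15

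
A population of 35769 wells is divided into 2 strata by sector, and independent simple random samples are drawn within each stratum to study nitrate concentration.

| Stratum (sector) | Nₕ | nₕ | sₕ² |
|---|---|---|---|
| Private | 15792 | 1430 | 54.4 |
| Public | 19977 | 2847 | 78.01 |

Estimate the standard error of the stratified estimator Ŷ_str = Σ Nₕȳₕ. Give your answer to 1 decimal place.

4243.2

Var(Ŷ_str) = Σₕ Nₕ²(1 − fₕ)sₕ²/nₕ.
Private: 15792²·(1 − 1430/15792)·54.4/1430 = 8.628095 × 10^6.
Public: 19977²·(1 − 2847/19977)·78.01/2847 = 9.3767091 × 10^6.
Sum = 1.8004804 × 10^7.
SE = √(1.8004804 × 10^7) = 4243.2.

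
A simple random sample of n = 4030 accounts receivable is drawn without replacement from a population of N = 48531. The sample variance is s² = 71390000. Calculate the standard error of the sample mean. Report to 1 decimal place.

127.5

Under SRS without replacement, Var(ȳ) = (1 − f)·s²/n with f = n/N = 4030/48531 = 0.08303971.
Var(ȳ) = (1 − 0.08303971)·71390000/4030 = 0.91696029·17714.64 = 16243.622.
SE(ȳ) = √(16243.622) = 127.5.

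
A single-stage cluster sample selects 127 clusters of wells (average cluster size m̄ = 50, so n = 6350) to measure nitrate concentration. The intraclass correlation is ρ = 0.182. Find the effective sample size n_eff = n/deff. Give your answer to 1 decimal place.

640.3

deff = 1 + (50 − 1)·0.182 = 1 + 8.918 = 9.918.
n_eff = 6350 / 9.918 = 640.3.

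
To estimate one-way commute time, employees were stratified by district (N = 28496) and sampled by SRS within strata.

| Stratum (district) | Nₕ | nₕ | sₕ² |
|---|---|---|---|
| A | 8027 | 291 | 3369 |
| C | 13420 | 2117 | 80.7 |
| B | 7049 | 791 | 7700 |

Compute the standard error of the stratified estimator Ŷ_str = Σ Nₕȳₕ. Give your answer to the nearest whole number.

33972

Var(Ŷ_str) = Σₕ Nₕ²(1 − fₕ)sₕ²/nₕ.
A: 8027²·(1 − 291/8027)·3369/291 = 7.1891533 × 10^8.
C: 13420²·(1 − 2117/13420)·80.7/2117 = 5.7822774 × 10^6.
B: 7049²·(1 − 791/7049)·7700/791 = 4.294151 × 10^8.
Sum = 1.1541127 × 10^9.
SE = √(1.1541127 × 10^9) = 33972.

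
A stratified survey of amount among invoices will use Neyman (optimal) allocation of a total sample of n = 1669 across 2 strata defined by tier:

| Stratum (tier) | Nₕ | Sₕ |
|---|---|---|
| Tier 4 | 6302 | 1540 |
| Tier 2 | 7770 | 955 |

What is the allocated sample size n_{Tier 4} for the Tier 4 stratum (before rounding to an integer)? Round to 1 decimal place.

Neyman allocation: nₕ = n·NₕSₕ / Σⱼ NⱼSⱼ.
Σ NⱼSⱼ = 6302·1540 + 7770·955 = 1.712543 × 10^7.
n_{Tier 4} = 1669·6302·1540 / (1.712543 × 10^7) = 945.8.

945.8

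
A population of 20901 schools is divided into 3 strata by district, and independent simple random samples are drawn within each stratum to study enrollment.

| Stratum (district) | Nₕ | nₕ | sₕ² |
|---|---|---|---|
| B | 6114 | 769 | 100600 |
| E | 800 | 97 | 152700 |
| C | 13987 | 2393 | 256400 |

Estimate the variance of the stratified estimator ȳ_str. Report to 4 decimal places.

Var(ȳ_str) = Σₕ Wₕ²(1 − fₕ)sₕ²/nₕ with Wₕ = Nₕ/N, N = 20901.
B: Wₕ = 0.29252189; term = 0.29252189²·(1 − 0.12577691)·100600/769 = 9.7861226.
E: Wₕ = 0.03827568; term = 0.03827568²·(1 − 0.12125000)·152700/97 = 2.0266487.
C: Wₕ = 0.66920243; term = 0.66920243²·(1 − 0.17108744)·256400/2393 = 39.773981.
Sum = 51.586752.

51.5868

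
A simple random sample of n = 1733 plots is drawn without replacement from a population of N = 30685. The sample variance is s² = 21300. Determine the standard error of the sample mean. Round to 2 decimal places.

3.41

Under SRS without replacement, Var(ȳ) = (1 − f)·s²/n with f = n/N = 1733/30685 = 0.05647711.
Var(ȳ) = (1 − 0.05647711)·21300/1733 = 0.94352289·12.290825 = 11.596675.
SE(ȳ) = √(11.596675) = 3.41.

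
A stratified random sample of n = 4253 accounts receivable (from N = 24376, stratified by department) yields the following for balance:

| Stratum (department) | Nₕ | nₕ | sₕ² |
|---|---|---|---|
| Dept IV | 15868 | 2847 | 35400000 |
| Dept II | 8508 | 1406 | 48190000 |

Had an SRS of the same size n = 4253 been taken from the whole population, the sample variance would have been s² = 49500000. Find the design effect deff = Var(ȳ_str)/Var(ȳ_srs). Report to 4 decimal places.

0.8128

Var(ȳ_str) = Σ Wₕ²(1−fₕ)sₕ²/nₕ with Wₕ = Nₕ/24376:
  Dept IV: (15868/24376)²·(1−2847/15868)·35400000/2847 = 4323.7188
  Dept II: (8508/24376)²·(1−1406/8508)·48190000/1406 = 3485.418
  → Var(ȳ_str) = 7809.1368.
Var(ȳ_srs) = (1 − 4253/24376)·49500000/4253 = 9608.1572.
deff = 7809.1368 / 9608.1572 = 0.8128.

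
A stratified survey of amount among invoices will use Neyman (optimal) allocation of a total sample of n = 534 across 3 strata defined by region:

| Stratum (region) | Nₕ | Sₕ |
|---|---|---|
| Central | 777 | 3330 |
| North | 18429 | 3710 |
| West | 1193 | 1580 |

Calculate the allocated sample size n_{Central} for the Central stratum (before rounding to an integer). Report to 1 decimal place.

19.0

Neyman allocation: nₕ = n·NₕSₕ / Σⱼ NⱼSⱼ.
Σ NⱼSⱼ = 777·3330 + 18429·3710 + 1193·1580 = 7.284394 × 10^7.
n_{Central} = 534·777·3330 / (7.284394 × 10^7) = 19.0.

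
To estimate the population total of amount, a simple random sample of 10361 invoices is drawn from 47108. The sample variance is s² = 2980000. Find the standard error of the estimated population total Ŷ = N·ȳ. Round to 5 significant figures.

Var(Ŷ) = N²·Var(ȳ) = N²·(1 − n/N)·s²/n.
f = 10361/47108 = 0.21994141; Var(ȳ) = 0.78005859·2980000/10361 = 224.35813.
Var(Ŷ) = 47108² · 224.35813 = 4.9788741 × 10^11.
SE(Ŷ) = √(4.9788741 × 10^11) = 705610.

705610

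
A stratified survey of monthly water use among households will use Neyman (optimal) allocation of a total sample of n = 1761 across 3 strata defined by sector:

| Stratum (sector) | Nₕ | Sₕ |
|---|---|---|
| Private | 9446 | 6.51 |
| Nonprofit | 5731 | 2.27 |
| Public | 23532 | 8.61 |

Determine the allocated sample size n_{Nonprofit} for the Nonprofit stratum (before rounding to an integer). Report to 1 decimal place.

Neyman allocation: nₕ = n·NₕSₕ / Σⱼ NⱼSⱼ.
Σ NⱼSⱼ = 9446·6.51 + 5731·2.27 + 23532·8.61 = 277113.35.
n_{Nonprofit} = 1761·5731·2.27 / 277113.35 = 82.7.

82.7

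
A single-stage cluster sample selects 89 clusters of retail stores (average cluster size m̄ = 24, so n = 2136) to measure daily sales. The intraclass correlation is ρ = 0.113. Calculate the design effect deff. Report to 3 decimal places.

deff = 1 + (24 − 1)·0.113 = 1 + 2.599 = 3.599.

3.599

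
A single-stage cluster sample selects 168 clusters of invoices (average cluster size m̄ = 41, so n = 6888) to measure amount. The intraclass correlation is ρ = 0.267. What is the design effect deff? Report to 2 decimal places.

11.68

deff = 1 + (41 − 1)·0.267 = 1 + 10.68 = 11.68.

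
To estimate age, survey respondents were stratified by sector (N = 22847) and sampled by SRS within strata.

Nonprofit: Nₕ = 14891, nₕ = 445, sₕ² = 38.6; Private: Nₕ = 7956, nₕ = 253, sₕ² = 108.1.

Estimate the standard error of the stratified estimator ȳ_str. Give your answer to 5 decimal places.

Var(ȳ_str) = Σₕ Wₕ²(1 − fₕ)sₕ²/nₕ with Wₕ = Nₕ/N, N = 22847.
Nonprofit: Wₕ = 0.65177047; term = 0.65177047²·(1 − 0.02988382)·38.6/445 = 0.035747066.
Private: Wₕ = 0.34822953; term = 0.34822953²·(1 − 0.03179990)·108.1/253 = 0.050165077.
Sum = 0.085912143.
SE = √(0.085912143) = 0.29311.

0.29311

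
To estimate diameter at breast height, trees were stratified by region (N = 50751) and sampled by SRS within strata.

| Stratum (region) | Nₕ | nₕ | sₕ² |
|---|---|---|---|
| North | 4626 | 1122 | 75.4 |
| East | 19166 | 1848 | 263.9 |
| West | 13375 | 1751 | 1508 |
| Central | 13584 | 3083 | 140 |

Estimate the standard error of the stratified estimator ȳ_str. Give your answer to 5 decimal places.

Var(ȳ_str) = Σₕ Wₕ²(1 − fₕ)sₕ²/nₕ with Wₕ = Nₕ/N, N = 50751.
North: Wₕ = 0.09115091; term = 0.09115091²·(1 − 0.24254215)·75.4/1122 = 4.2292076 × 10^-4.
East: Wₕ = 0.37764773; term = 0.37764773²·(1 − 0.09642075)·263.9/1848 = 0.018402526.
West: Wₕ = 0.26354161; term = 0.26354161²·(1 − 0.13091589)·1508/1751 = 0.051984681.
Central: Wₕ = 0.26765975; term = 0.26765975²·(1 − 0.22695819)·140/3083 = 0.0025149169.
Sum = 0.073325045.
SE = √(0.073325045) = 0.27079.

0.27079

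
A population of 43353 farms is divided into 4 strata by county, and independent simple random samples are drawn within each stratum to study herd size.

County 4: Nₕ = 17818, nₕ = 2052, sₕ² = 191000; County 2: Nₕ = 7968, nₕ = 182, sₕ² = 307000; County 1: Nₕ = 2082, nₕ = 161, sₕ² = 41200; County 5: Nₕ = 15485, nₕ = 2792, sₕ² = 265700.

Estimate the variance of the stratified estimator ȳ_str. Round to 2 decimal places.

80.09

Var(ȳ_str) = Σₕ Wₕ²(1 − fₕ)sₕ²/nₕ with Wₕ = Nₕ/N, N = 43353.
County 4: Wₕ = 0.41099809; term = 0.41099809²·(1 − 0.11516444)·191000/2052 = 13.912276.
County 2: Wₕ = 0.18379351; term = 0.18379351²·(1 − 0.02284137)·307000/182 = 55.679125.
County 1: Wₕ = 0.04802436; term = 0.04802436²·(1 − 0.07732949)·41200/161 = 0.54455421.
County 5: Wₕ = 0.35718405; term = 0.35718405²·(1 − 0.18030352)·265700/2792 = 9.9520676.
Sum = 80.088023.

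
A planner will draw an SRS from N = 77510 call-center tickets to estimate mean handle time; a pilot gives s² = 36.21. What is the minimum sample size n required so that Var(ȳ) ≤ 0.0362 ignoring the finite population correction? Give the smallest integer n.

1001

Without fpc, n₀ = s²/D = 36.21/0.0362 = 1000.2762.
Rounding up, n = 1001.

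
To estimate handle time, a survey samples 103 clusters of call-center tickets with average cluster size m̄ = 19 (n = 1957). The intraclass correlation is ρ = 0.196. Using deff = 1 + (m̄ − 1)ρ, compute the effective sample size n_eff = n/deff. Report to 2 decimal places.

432.20

deff = 1 + (19 − 1)·0.196 = 1 + 3.528 = 4.528.
n_eff = 1957 / 4.528 = 432.20.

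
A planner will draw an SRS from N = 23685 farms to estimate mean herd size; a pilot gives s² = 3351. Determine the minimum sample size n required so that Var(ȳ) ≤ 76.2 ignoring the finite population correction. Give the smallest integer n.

Without fpc, n₀ = s²/D = 3351/76.2 = 43.9764.
Rounding up, n = 44.

44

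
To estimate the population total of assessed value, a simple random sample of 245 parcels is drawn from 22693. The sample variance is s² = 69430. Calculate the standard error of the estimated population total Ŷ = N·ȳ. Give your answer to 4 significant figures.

Var(Ŷ) = N²·Var(ȳ) = N²·(1 − n/N)·s²/n.
f = 245/22693 = 0.01079628; Var(ȳ) = 0.98920372·69430/245 = 280.32822.
Var(Ŷ) = 22693² · 280.32822 = 1.4436125 × 10^11.
SE(Ŷ) = √(1.4436125 × 10^11) = 379900.

379900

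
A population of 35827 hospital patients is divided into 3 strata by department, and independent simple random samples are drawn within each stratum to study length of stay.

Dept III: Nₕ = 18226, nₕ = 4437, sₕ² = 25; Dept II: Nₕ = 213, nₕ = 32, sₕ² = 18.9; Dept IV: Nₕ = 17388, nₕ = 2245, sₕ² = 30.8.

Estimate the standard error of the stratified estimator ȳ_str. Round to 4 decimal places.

Var(ȳ_str) = Σₕ Wₕ²(1 − fₕ)sₕ²/nₕ with Wₕ = Nₕ/N, N = 35827.
Dept III: Wₕ = 0.50872247; term = 0.50872247²·(1 − 0.24344343)·25/4437 = 0.0011031989.
Dept II: Wₕ = 0.00594524; term = 0.00594524²·(1 − 0.15023474)·18.9/32 = 1.7739816 × 10^-5.
Dept IV: Wₕ = 0.48533229; term = 0.48533229²·(1 − 0.12911203)·30.8/2245 = 0.0028143301.
Sum = 0.0039352688.
SE = √(0.0039352688) = 0.0627.

0.0627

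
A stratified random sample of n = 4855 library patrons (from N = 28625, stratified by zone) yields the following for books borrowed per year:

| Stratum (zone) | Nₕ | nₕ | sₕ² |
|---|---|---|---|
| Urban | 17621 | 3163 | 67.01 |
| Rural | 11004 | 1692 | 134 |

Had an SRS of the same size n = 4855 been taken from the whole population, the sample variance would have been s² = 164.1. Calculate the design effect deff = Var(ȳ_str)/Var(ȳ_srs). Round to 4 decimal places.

Var(ȳ_str) = Σ Wₕ²(1−fₕ)sₕ²/nₕ with Wₕ = Nₕ/28625:
  Urban: (17621/28625)²·(1−3163/17621)·67.01/3163 = 0.0065870082
  Rural: (11004/28625)²·(1−1692/11004)·134/1692 = 0.0099039171
  → Var(ȳ_str) = 0.016490925.
Var(ȳ_srs) = (1 − 4855/28625)·164.1/4855 = 0.028067455.
deff = 0.016490925 / 0.028067455 = 0.5875.

0.5875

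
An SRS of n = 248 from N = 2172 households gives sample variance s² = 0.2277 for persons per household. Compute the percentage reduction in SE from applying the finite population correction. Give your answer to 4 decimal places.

f = n/N = 248/2172 = 0.11418048.
SE_no-fpc = √(s²/n) = 0.03030091; SE_fpc = √((1−f)s²/n) = 0.028518606.
Ratio = √(1−f) = 0.94117986. Reduction = 100·(1 − 0.94117986) = 5.8820%.

5.8820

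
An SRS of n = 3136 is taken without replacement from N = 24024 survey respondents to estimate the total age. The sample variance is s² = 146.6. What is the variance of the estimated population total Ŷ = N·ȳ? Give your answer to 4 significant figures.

Var(Ŷ) = N²·Var(ȳ) = N²·(1 − n/N)·s²/n.
f = 3136/24024 = 0.13053613; Var(ȳ) = 0.86946387·146.6/3136 = 0.040645218.
Var(Ŷ) = 24024² · 0.040645218 = 2.3458492 × 10^7.

2.346 × 10^7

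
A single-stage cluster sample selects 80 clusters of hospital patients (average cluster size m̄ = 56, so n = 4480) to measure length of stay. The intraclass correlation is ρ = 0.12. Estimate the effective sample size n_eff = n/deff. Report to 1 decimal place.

deff = 1 + (56 − 1)·0.12 = 1 + 6.6 = 7.6.
n_eff = 4480 / 7.6 = 589.5.

589.5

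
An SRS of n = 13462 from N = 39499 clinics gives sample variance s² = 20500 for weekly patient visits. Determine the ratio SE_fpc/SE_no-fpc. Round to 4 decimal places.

f = n/N = 13462/39499 = 0.34081875.
SE_no-fpc = √(s²/n) = 1.2340198; SE_fpc = √((1−f)s²/n) = 1.0019004.
Ratio = √(1−f) = 0.81189978.

0.8119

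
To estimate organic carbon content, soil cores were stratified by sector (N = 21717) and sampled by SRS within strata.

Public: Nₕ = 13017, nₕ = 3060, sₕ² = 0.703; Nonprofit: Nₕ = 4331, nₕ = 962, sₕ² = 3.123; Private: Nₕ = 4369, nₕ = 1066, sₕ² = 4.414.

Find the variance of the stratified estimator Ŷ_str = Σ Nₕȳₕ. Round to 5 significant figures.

Var(Ŷ_str) = Σₕ Nₕ²(1 − fₕ)sₕ²/nₕ.
Public: 13017²·(1 − 3060/13017)·0.703/3060 = 29776.477.
Nonprofit: 4331²·(1 − 962/4331)·3.123/962 = 47368.115.
Private: 4369²·(1 − 1066/4369)·4.414/1066 = 59753.829.
Sum = 136898.42.

136900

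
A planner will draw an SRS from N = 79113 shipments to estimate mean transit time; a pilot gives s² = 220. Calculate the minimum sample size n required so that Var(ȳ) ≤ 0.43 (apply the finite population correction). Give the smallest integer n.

Without fpc, n₀ = s²/D = 220/0.43 = 511.6279.
With fpc, (1 − n/N)·s²/n ≤ D requires n ≥ n₀/(1 + n₀/N) = 511.6279/(1 + 511.6279/79113) = 508.3404.
Rounding up, n = 509.

509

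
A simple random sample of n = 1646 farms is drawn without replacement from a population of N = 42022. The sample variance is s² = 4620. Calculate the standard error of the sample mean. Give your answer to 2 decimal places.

1.64

Under SRS without replacement, Var(ȳ) = (1 − f)·s²/n with f = n/N = 1646/42022 = 0.03916996.
Var(ȳ) = (1 − 0.03916996)·4620/1646 = 0.96083004·2.8068044 = 2.696862.
SE(ȳ) = √(2.696862) = 1.64.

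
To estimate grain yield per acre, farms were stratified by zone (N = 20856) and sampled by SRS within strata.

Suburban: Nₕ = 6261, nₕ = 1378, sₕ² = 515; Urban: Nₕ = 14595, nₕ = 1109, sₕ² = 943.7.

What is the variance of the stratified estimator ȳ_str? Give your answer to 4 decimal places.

0.4113

Var(ȳ_str) = Σₕ Wₕ²(1 − fₕ)sₕ²/nₕ with Wₕ = Nₕ/N, N = 20856.
Suburban: Wₕ = 0.30020138; term = 0.30020138²·(1 − 0.22009264)·515/1378 = 0.026267963.
Urban: Wₕ = 0.69979862; term = 0.69979862²·(1 − 0.07598493)·943.7/1109 = 0.38505931.
Sum = 0.41132727.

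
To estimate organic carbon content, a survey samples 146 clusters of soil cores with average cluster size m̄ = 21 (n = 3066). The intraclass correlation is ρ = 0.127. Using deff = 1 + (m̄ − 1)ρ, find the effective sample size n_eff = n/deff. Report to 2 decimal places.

deff = 1 + (21 − 1)·0.127 = 1 + 2.54 = 3.54.
n_eff = 3066 / 3.54 = 866.10.

866.10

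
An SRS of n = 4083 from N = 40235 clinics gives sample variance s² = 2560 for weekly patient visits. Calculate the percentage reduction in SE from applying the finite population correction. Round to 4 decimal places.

5.2096

f = n/N = 4083/40235 = 0.10147881.
SE_no-fpc = √(s²/n) = 0.79182698; SE_fpc = √((1−f)s²/n) = 0.75057562.
Ratio = √(1−f) = 0.94790358. Reduction = 100·(1 − 0.94790358) = 5.2096%.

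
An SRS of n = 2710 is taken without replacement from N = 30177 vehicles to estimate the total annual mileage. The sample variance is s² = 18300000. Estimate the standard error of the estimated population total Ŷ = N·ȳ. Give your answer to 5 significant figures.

Var(Ŷ) = N²·Var(ȳ) = N²·(1 − n/N)·s²/n.
f = 2710/30177 = 0.08980349; Var(ȳ) = 0.91019651·18300000/2710 = 6146.3454.
Var(Ŷ) = 30177² · 6146.3454 = 5.5971776 × 10^12.
SE(Ŷ) = √(5.5971776 × 10^12) = 2.3658 × 10^6.

2.3658 × 10^6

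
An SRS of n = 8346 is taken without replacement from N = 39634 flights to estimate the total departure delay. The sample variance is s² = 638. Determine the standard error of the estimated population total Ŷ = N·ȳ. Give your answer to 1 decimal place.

Var(Ŷ) = N²·Var(ȳ) = N²·(1 − n/N)·s²/n.
f = 8346/39634 = 0.21057678; Var(ȳ) = 0.78942322·638/8346 = 0.060346515.
Var(Ŷ) = 39634² · 0.060346515 = 9.4795562 × 10^7.
SE(Ŷ) = √(9.4795562 × 10^7) = 9736.3.

9736.3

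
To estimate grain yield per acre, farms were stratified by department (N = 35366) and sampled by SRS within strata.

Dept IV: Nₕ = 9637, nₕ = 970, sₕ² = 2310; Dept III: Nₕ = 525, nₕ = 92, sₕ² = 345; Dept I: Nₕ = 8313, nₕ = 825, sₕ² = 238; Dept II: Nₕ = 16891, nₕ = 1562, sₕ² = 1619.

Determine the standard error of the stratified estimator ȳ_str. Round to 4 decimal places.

0.6234

Var(ȳ_str) = Σₕ Wₕ²(1 − fₕ)sₕ²/nₕ with Wₕ = Nₕ/N, N = 35366.
Dept IV: Wₕ = 0.27249336; term = 0.27249336²·(1 − 0.10065373)·2310/970 = 0.15902998.
Dept III: Wₕ = 0.01484477; term = 0.01484477²·(1 − 0.17523810)·345/92 = 6.815639 × 10^-4.
Dept I: Wₕ = 0.23505627; term = 0.23505627²·(1 − 0.09924215)·238/825 = 0.014357365.
Dept II: Wₕ = 0.47760561; term = 0.47760561²·(1 − 0.09247528)·1619/1562 = 0.21456709.
Sum = 0.388636.
SE = √(0.388636) = 0.6234.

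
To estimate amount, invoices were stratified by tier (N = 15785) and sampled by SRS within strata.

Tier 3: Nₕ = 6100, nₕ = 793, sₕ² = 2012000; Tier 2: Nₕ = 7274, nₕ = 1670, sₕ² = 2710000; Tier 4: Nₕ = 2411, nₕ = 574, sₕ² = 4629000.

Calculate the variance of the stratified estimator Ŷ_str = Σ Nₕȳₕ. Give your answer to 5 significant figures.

Var(Ŷ_str) = Σₕ Nₕ²(1 − fₕ)sₕ²/nₕ.
Tier 3: 6100²·(1 − 793/6100)·2012000/793 = 8.2136031 × 10^10.
Tier 2: 7274²·(1 − 1670/7274)·2710000/1670 = 6.6149146 × 10^10.
Tier 4: 2411²·(1 − 574/2411)·4629000/574 = 3.5717549 × 10^10.
Sum = 1.8400273 × 10^11.

1.8400 × 10^11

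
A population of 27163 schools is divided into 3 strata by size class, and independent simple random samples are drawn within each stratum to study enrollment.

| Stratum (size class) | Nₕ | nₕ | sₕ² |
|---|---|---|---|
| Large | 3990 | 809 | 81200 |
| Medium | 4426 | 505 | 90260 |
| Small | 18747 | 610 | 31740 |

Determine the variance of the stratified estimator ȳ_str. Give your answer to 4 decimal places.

Var(ȳ_str) = Σₕ Wₕ²(1 − fₕ)sₕ²/nₕ with Wₕ = Nₕ/N, N = 27163.
Large: Wₕ = 0.14689099; term = 0.14689099²·(1 − 0.20275689)·81200/809 = 1.7265876.
Medium: Wₕ = 0.16294224; term = 0.16294224²·(1 − 0.11409851)·90260/505 = 4.2039422.
Small: Wₕ = 0.69016677; term = 0.69016677²·(1 − 0.03253854)·31740/610 = 23.978326.
Sum = 29.908856.

29.9089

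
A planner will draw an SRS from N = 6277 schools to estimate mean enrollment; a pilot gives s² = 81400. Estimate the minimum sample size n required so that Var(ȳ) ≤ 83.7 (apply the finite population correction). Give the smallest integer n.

Without fpc, n₀ = s²/D = 81400/83.7 = 972.5209.
With fpc, (1 − n/N)·s²/n ≤ D requires n ≥ n₀/(1 + n₀/N) = 972.5209/(1 + 972.5209/6277) = 842.0575.
Rounding up, n = 843.

843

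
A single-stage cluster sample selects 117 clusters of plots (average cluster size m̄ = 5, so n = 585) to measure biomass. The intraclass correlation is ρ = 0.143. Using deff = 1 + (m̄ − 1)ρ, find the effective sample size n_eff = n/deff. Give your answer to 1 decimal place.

deff = 1 + (5 − 1)·0.143 = 1 + 0.572 = 1.572.
n_eff = 585 / 1.572 = 372.1.

372.1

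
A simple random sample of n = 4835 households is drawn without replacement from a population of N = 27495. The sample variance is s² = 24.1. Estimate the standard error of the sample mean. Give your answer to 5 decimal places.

Under SRS without replacement, Var(ȳ) = (1 − f)·s²/n with f = n/N = 4835/27495 = 0.17585015.
Var(ȳ) = (1 − 0.17585015)·24.1/4835 = 0.82414985·0.0049844881 = 0.0041079651.
SE(ȳ) = √(0.0041079651) = 0.06409.

0.06409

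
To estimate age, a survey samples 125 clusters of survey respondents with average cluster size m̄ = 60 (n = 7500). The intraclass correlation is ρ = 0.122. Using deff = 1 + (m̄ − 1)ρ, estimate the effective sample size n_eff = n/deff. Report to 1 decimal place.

914.9

deff = 1 + (60 − 1)·0.122 = 1 + 7.198 = 8.198.
n_eff = 7500 / 8.198 = 914.9.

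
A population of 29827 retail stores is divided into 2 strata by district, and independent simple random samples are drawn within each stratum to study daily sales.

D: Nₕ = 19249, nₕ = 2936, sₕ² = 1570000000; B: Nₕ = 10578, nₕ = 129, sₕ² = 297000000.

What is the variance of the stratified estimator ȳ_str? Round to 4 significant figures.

474800

Var(ȳ_str) = Σₕ Wₕ²(1 − fₕ)sₕ²/nₕ with Wₕ = Nₕ/N, N = 29827.
D: Wₕ = 0.64535488; term = 0.64535488²·(1 − 0.15252740)·1570000000/2936 = 188741.09.
B: Wₕ = 0.35464512; term = 0.35464512²·(1 − 0.01219512)·297000000/129 = 286039.42.
Sum = 474780.51.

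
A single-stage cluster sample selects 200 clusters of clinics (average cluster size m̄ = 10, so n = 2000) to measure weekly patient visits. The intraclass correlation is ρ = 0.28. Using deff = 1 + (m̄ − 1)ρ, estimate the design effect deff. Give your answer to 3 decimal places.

3.520

deff = 1 + (10 − 1)·0.28 = 1 + 2.52 = 3.52.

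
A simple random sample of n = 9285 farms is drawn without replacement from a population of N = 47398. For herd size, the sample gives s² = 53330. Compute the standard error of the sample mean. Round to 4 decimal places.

Under SRS without replacement, Var(ȳ) = (1 − f)·s²/n with f = n/N = 9285/47398 = 0.19589434.
Var(ȳ) = (1 − 0.19589434)·53330/9285 = 0.80410566·5.7436726 = 4.6185196.
SE(ȳ) = √(4.6185196) = 2.1491.

2.1491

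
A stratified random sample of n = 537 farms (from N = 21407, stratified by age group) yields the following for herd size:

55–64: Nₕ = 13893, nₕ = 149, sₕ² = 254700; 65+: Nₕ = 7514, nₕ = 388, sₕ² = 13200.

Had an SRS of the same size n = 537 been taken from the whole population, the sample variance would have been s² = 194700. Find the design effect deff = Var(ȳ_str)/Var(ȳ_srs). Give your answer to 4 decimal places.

Var(ȳ_str) = Σ Wₕ²(1−fₕ)sₕ²/nₕ with Wₕ = Nₕ/21407:
  55–64: (13893/21407)²·(1−149/13893)·254700/149 = 712.26276
  65+: (7514/21407)²·(1−388/7514)·13200/388 = 3.9750958
  → Var(ȳ_str) = 716.23786.
Var(ȳ_srs) = (1 − 537/21407)·194700/537 = 353.47468.
deff = 716.23786 / 353.47468 = 2.0263.

2.0263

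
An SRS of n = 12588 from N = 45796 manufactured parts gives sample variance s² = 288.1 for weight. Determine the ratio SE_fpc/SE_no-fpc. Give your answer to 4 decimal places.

0.8515

f = n/N = 12588/45796 = 0.27487117.
SE_no-fpc = √(s²/n) = 0.15128409; SE_fpc = √((1−f)s²/n) = 0.12882521.
Ratio = √(1−f) = 0.85154497.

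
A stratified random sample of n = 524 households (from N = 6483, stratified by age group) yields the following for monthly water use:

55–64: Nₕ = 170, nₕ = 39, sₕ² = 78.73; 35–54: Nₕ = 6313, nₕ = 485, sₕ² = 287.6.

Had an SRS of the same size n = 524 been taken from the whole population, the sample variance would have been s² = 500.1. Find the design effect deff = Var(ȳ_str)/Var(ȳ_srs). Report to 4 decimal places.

0.5930

Var(ȳ_str) = Σ Wₕ²(1−fₕ)sₕ²/nₕ with Wₕ = Nₕ/6483:
  55–64: (170/6483)²·(1−39/170)·78.73/39 = 0.0010696552
  35–54: (6313/6483)²·(1−485/6313)·287.6/485 = 0.51909929
  → Var(ȳ_str) = 0.52016895.
Var(ȳ_srs) = (1 − 524/6483)·500.1/524 = 0.8772491.
deff = 0.52016895 / 0.8772491 = 0.5930.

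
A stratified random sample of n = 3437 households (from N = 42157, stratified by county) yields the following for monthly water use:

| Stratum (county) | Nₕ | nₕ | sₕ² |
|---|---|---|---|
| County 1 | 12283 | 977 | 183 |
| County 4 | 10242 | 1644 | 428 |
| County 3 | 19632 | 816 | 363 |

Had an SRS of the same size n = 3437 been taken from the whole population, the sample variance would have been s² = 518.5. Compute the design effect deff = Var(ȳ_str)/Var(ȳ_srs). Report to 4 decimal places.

Var(ȳ_str) = Σ Wₕ²(1−fₕ)sₕ²/nₕ with Wₕ = Nₕ/42157:
  County 1: (12283/42157)²·(1−977/12283)·183/977 = 0.014636275
  County 4: (10242/42157)²·(1−1644/10242)·428/1644 = 0.012899853
  County 3: (19632/42157)²·(1−816/19632)·363/816 = 0.0924632
  → Var(ȳ_str) = 0.11999933.
Var(ȳ_srs) = (1 − 3437/42157)·518.5/3437 = 0.13855904.
deff = 0.11999933 / 0.13855904 = 0.8661.

0.8661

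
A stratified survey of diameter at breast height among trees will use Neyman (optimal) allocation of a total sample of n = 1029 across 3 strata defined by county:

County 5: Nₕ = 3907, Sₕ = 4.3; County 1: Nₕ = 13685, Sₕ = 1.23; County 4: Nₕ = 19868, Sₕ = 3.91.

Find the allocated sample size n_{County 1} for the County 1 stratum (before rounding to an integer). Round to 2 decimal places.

Neyman allocation: nₕ = n·NₕSₕ / Σⱼ NⱼSⱼ.
Σ NⱼSⱼ = 3907·4.3 + 13685·1.23 + 19868·3.91 = 111316.53.
n_{County 1} = 1029·13685·1.23 / 111316.53 = 155.60.

155.60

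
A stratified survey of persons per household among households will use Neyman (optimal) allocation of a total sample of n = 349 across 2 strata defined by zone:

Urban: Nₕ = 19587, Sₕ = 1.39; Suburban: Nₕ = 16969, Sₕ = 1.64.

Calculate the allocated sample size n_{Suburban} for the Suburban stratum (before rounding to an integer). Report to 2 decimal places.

176.41

Neyman allocation: nₕ = n·NₕSₕ / Σⱼ NⱼSⱼ.
Σ NⱼSⱼ = 19587·1.39 + 16969·1.64 = 55055.09.
n_{Suburban} = 349·16969·1.64 / 55055.09 = 176.41.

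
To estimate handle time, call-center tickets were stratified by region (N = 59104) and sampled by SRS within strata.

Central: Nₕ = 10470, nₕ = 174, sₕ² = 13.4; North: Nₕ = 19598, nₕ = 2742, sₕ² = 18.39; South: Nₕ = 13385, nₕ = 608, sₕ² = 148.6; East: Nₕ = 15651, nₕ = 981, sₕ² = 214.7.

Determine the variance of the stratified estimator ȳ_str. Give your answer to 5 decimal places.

0.02936

Var(ȳ_str) = Σₕ Wₕ²(1 − fₕ)sₕ²/nₕ with Wₕ = Nₕ/N, N = 59104.
Central: Wₕ = 0.17714537; term = 0.17714537²·(1 − 0.01661891)·13.4/174 = 0.0023764956.
North: Wₕ = 0.33158500; term = 0.33158500²·(1 − 0.13991224)·18.39/2742 = 6.3423004 × 10^-4.
South: Wₕ = 0.22646521; term = 0.22646521²·(1 − 0.04542398)·148.6/608 = 0.011965442.
East: Wₕ = 0.26480441; term = 0.26480441²·(1 − 0.06267970)·214.7/981 = 0.014384723.
Sum = 0.029360891.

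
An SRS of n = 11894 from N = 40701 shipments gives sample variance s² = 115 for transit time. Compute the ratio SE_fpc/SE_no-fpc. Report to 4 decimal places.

0.8413

f = n/N = 11894/40701 = 0.29222869.
SE_no-fpc = √(s²/n) = 0.098329754; SE_fpc = √((1−f)s²/n) = 0.082723982.
Ratio = √(1−f) = 0.84129145.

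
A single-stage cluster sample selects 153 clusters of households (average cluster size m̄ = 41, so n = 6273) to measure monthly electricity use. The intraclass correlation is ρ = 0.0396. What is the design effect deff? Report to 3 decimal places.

2.584

deff = 1 + (41 − 1)·0.0396 = 1 + 1.584 = 2.584.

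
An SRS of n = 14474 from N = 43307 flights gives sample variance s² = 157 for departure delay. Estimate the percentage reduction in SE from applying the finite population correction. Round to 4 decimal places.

f = n/N = 14474/43307 = 0.33421849.
SE_no-fpc = √(s²/n) = 0.1041491; SE_fpc = √((1−f)s²/n) = 0.084980916.
Ratio = √(1−f) = 0.81595436. Reduction = 100·(1 − 0.81595436) = 18.4046%.

18.4046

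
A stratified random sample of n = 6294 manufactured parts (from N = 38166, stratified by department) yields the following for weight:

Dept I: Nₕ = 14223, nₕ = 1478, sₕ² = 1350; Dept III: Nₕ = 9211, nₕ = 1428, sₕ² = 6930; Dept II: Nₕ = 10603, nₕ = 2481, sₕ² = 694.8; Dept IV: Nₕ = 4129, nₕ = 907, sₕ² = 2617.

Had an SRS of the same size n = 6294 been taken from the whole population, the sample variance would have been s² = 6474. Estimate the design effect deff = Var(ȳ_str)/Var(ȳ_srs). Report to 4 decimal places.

Var(ȳ_str) = Σ Wₕ²(1−fₕ)sₕ²/nₕ with Wₕ = Nₕ/38166:
  Dept I: (14223/38166)²·(1−1478/14223)·1350/1478 = 0.11366771
  Dept III: (9211/38166)²·(1−1428/9211)·6930/1428 = 0.23883917
  Dept II: (10603/38166)²·(1−2481/10603)·694.8/2481 = 0.016556613
  Dept IV: (4129/38166)²·(1−907/4129)·2617/907 = 0.026351999
  → Var(ȳ_str) = 0.39541549.
Var(ȳ_srs) = (1 − 6294/38166)·6474/6294 = 0.85897125.
deff = 0.39541549 / 0.85897125 = 0.4603.

0.4603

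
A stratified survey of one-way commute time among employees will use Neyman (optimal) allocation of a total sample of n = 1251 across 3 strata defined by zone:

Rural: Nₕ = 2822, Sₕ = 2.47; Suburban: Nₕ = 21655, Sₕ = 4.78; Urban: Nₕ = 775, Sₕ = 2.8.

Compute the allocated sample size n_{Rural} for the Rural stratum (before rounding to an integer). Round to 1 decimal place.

Neyman allocation: nₕ = n·NₕSₕ / Σⱼ NⱼSⱼ.
Σ NⱼSⱼ = 2822·2.47 + 21655·4.78 + 775·2.8 = 112651.24.
n_{Rural} = 1251·2822·2.47 / 112651.24 = 77.4.

77.4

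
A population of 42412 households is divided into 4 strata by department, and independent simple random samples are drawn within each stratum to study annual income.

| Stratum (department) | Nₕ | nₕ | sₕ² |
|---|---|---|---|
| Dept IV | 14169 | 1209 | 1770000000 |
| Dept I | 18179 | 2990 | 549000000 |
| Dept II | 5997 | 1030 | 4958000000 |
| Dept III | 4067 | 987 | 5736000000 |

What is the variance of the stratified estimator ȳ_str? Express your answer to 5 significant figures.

Var(ȳ_str) = Σₕ Wₕ²(1 − fₕ)sₕ²/nₕ with Wₕ = Nₕ/N, N = 42412.
Dept IV: Wₕ = 0.33407998; term = 0.33407998²·(1 − 0.08532712)·1770000000/1209 = 149456.11.
Dept I: Wₕ = 0.42862869; term = 0.42862869²·(1 − 0.16447549)·549000000/2990 = 28185.31.
Dept II: Wₕ = 0.14139866; term = 0.14139866²·(1 − 0.17175254)·4958000000/1030 = 79711.32.
Dept III: Wₕ = 0.09589267; term = 0.09589267²·(1 − 0.24268503)·5736000000/987 = 40470.575.
Sum = 297823.32.

297820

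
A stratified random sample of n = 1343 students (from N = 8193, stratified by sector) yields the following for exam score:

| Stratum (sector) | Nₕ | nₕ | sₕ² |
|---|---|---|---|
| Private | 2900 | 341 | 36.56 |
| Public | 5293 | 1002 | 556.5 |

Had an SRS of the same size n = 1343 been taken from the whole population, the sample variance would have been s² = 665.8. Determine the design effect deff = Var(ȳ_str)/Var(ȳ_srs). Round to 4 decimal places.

Var(ȳ_str) = Σ Wₕ²(1−fₕ)sₕ²/nₕ with Wₕ = Nₕ/8193:
  Private: (2900/8193)²·(1−341/2900)·36.56/341 = 0.011853161
  Public: (5293/8193)²·(1−1002/5293)·556.5/1002 = 0.18791954
  → Var(ȳ_str) = 0.1997727.
Var(ȳ_srs) = (1 − 1343/8193)·665.8/1343 = 0.41449128.
deff = 0.1997727 / 0.41449128 = 0.4820.

0.4820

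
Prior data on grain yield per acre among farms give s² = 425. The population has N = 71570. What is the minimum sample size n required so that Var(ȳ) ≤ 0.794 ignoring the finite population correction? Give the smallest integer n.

Without fpc, n₀ = s²/D = 425/0.794 = 535.2645.
Rounding up, n = 536.

536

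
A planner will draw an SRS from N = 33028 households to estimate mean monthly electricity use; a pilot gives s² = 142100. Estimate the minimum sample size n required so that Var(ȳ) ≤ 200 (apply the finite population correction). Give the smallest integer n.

696

Without fpc, n₀ = s²/D = 142100/200 = 710.5000.
With fpc, (1 − n/N)·s²/n ≤ D requires n ≥ n₀/(1 + n₀/N) = 710.5000/(1 + 710.5000/33028) = 695.5376.
Rounding up, n = 696.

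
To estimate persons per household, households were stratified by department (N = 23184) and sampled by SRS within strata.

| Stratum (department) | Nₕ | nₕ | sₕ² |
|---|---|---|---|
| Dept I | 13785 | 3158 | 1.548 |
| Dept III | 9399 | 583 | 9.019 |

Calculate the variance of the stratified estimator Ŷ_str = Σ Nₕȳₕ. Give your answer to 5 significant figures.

Var(Ŷ_str) = Σₕ Nₕ²(1 − fₕ)sₕ²/nₕ.
Dept I: 13785²·(1 − 3158/13785)·1.548/3158 = 71808.571.
Dept III: 9399²·(1 − 583/9399)·9.019/583 = 1.2818673 × 10^6.
Sum = 1.3536759 × 10^6.

1.3537 × 10^6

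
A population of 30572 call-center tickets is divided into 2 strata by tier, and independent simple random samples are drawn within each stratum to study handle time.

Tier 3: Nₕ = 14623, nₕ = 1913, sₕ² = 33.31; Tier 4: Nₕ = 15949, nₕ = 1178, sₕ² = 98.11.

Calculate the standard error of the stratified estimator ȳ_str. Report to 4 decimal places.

Var(ȳ_str) = Σₕ Wₕ²(1 − fₕ)sₕ²/nₕ with Wₕ = Nₕ/N, N = 30572.
Tier 3: Wₕ = 0.47831349; term = 0.47831349²·(1 − 0.13082131)·33.31/1913 = 0.0034625336.
Tier 4: Wₕ = 0.52168651; term = 0.52168651²·(1 − 0.07386043)·98.11/1178 = 0.020992475.
Sum = 0.024455009.
SE = √(0.024455009) = 0.1564.

0.1564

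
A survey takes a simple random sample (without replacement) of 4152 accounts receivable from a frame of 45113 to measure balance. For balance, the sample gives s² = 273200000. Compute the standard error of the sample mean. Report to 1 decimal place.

Under SRS without replacement, Var(ȳ) = (1 − f)·s²/n with f = n/N = 4152/45113 = 0.09203556.
Var(ȳ) = (1 − 0.09203556)·273200000/4152 = 0.90796444·65799.615 = 59743.711.
SE(ȳ) = √(59743.711) = 244.4.

244.4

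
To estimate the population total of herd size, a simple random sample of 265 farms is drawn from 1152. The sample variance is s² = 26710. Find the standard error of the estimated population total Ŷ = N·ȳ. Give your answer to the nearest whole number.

Var(Ŷ) = N²·Var(ȳ) = N²·(1 − n/N)·s²/n.
f = 265/1152 = 0.23003472; Var(ȳ) = 0.76996528·26710/265 = 77.606689.
Var(Ŷ) = 1152² · 77.606689 = 1.0299215 × 10^8.
SE(Ŷ) = √(1.0299215 × 10^8) = 10149.

10149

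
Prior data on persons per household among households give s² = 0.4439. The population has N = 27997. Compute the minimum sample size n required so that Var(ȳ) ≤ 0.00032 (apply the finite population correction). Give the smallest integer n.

1322

Without fpc, n₀ = s²/D = 0.4439/0.00032 = 1387.1875.
With fpc, (1 − n/N)·s²/n ≤ D requires n ≥ n₀/(1 + n₀/N) = 1387.1875/(1 + 1387.1875/27997) = 1321.7003.
Rounding up, n = 1322.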